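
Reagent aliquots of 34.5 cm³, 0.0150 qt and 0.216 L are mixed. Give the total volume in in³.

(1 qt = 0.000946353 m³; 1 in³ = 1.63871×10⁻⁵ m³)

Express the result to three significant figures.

16.2 in³

34.5 cm³ × 10⁻⁶ = 3.45×10⁻⁵ m³
0.0150 qt × 0.000946353 = 1.41953×10⁻⁵ m³
0.216 L × 0.001 = 2.16×10⁻⁴ m³
Sum: 3.45×10⁻⁵ + 1.41953×10⁻⁵ + 2.16×10⁻⁴ = 2.64695×10⁻⁴ m³
In in³: 2.64695×10⁻⁴ / 1.63871×10⁻⁵ = 16.1526 in³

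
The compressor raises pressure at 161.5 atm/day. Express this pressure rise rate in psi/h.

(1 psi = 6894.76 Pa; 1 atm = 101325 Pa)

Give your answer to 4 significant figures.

98.89 psi/h

161.5 atm/day × 101325 Pa/atm ÷ 86400 s/day = 189.398 Pa/s
189.398 Pa/s ÷ 6894.76 Pa/psi × 3600 s/h = 98.8914 psi/h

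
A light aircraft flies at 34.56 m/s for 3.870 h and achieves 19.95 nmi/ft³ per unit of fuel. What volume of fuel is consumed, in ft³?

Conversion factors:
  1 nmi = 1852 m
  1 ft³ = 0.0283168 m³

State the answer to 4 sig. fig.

3.870 h → 13932 s
d = v × t = 34.56 × 13932 = 481490 m
19.95 nmi/ft³ → 1.30479×10⁶ m/m³
V = d / (distance per unit fuel) = 481490 / 1.30479×10⁶ = 0.369017 m³
In ft³: 0.369017 / 0.0283168 = 13.0317 ft³

13.03 ft³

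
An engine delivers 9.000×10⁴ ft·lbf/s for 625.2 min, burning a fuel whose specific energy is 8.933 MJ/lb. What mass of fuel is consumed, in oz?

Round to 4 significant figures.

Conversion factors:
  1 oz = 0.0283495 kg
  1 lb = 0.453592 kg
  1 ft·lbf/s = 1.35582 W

9.000×10⁴ ft·lbf/s → 122024 W
625.2 min → 37512 s
E = P × t = 122024 × 37512 = 4.57736×10⁹ J
8.933 MJ/lb → 1.96939×10⁷ J/kg
m = E / e_s = 4.57736×10⁹ / 1.96939×10⁷ = 232.425 kg
In oz: 232.425 / 0.0283495 = 8198.56 oz

8199 oz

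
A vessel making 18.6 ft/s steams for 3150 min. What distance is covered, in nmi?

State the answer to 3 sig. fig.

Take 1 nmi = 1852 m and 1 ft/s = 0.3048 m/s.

18.6 ft/s × 0.3048 = 5.66928 m/s
3150 min × 60 = 189000 s
d = v × t = 5.66928 m/s × 189000 s = 1.07149×10⁶ m
1.07149×10⁶ m ÷ (1852 m/nmi) = 578.558 nmi

579 nmi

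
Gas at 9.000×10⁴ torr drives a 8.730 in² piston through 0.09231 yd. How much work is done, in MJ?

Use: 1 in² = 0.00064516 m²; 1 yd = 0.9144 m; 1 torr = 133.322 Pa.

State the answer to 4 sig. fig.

9.000×10⁴ torr → 1.1999×10⁷ Pa
8.730 in² → 0.00563225 m²
F = P × A = 1.1999×10⁷ × 0.00563225 = 67581.4 N
0.09231 yd → 0.0844083 m
W = F × d = 67581.4 × 0.0844083 = 5704.43 J
In MJ: 5704.43 / 1000000 = 0.00570443 MJ

0.005704 MJ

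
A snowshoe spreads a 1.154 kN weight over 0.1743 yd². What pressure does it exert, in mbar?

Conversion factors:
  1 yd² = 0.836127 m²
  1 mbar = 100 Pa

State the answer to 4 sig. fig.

79.18 mbar

1.154 kN × 1000 = 1154 N
0.1743 yd² × 0.836127 = 0.145737 m²
P = F / A = 1154 N / 0.145737 m² = 7918.37 Pa
7918.37 Pa ÷ (100 Pa/mbar) = 79.1837 mbar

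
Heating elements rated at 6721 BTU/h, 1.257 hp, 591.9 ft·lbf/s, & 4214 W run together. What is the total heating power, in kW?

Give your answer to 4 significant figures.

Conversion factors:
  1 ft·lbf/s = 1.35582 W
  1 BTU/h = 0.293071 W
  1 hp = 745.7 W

7.924 kW

6721 BTU/h × 0.293071 → 1969.73 W
1.257 hp × 745.7 → 937.345 W
591.9 ft·lbf/s × 1.35582 → 802.51 W
4214 W (already W)
Sum: 1969.73 + 937.345 + 802.51 + 4214 = 7923.58 W
In kW: 7923.58 / 1000 = 7.92358 kW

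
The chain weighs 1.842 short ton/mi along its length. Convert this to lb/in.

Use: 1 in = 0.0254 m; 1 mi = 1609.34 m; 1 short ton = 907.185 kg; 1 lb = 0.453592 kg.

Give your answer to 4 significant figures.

0.05814 lb/in

1.842 short ton/mi × 907.185 kg/short ton ÷ 1609.34 m/mi = 1.03834 kg/m
1.03834 kg/m ÷ 0.453592 kg/lb × 0.0254 m/in = 0.0581444 lb/in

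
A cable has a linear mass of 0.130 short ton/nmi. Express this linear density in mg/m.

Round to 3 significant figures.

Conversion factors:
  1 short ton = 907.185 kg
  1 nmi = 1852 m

0.130 short ton/nmi × 907.185 kg/short ton ÷ 1852 m/nmi = 0.0636793 kg/m
0.0636793 kg/m ÷ 10⁻⁶ kg/mg = 63679.3 mg/m

6.37×10⁴ mg/m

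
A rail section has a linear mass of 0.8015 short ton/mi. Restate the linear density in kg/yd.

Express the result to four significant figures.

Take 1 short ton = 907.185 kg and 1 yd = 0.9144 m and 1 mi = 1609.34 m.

0.8015 short ton/mi × 907.185 kg/short ton ÷ 1609.34 m/mi = 0.451806 kg/m
0.451806 kg/m × 0.9144 m/yd = 0.413131 kg/yd

0.4131 kg/yd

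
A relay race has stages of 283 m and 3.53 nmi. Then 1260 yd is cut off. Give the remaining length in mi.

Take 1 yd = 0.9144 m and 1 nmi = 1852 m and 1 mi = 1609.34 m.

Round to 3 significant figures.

283 m (already m)
3.53 nmi × 1852 = 6537.56 m
1260 yd × 0.9144 = 1152.14 m
Result: 283 + 6537.56 − 1152.14 = 5668.42 m
In mi: 5668.42 / 1609.34 = 3.5222 mi

3.52 mi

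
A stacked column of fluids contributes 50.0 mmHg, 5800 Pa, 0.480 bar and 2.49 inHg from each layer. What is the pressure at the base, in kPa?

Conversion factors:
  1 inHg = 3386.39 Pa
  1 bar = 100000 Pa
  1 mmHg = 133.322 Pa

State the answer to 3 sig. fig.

68.9 kPa

50.0 mmHg × 133.322 → 6666.1 Pa
5800 Pa (already Pa)
0.480 bar × 100000 → 48000 Pa
2.49 inHg × 3386.39 → 8432.11 Pa
Sum: 6666.1 + 5800 + 48000 + 8432.11 = 68898.2 Pa
In kPa: 68898.2 / 1000 = 68.8982 kPa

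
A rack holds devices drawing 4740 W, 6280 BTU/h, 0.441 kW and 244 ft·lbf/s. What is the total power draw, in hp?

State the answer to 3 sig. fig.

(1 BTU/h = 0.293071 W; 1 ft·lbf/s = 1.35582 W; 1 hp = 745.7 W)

4740 W (already W)
6280 BTU/h × 0.293071 = 1840.49 W
0.441 kW × 1000 = 441 W
244 ft·lbf/s × 1.35582 = 330.82 W
Combined: 4740 + 1840.49 + 441 + 330.82 = 7352.31 W
In hp: 7352.31 / 745.7 = 9.85961 hp

9.86 hp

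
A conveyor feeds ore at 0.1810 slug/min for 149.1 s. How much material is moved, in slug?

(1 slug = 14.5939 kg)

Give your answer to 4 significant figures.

0.1810 slug/min → 0.0440249 kg/s
m = ṁ × t = 0.0440249 × 149.1 = 6.56411 kg
In slug: 6.56411 / 14.5939 = 0.449784 slug

0.4498 slug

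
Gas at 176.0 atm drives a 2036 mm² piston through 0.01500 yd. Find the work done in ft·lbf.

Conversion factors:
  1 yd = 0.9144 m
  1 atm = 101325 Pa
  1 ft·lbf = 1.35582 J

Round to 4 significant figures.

176.0 atm → 1.78332×10⁷ Pa
2036 mm² → 0.002036 m²
F = P × A = 1.78332×10⁷ × 0.002036 = 36308.4 N
0.01500 yd → 0.013716 m
W = F × d = 36308.4 × 0.013716 = 498.006 J
In ft·lbf: 498.006 / 1.35582 = 367.31 ft·lbf

367.3 ft·lbf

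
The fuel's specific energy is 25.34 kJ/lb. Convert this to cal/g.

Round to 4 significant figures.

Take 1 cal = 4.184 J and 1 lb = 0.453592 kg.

25.34 kJ/lb × 1000 J/kJ ÷ 0.453592 kg/lb = 55865.2 J/kg
55865.2 J/kg ÷ 4.184 J/cal × 0.001 kg/g = 13.3521 cal/g

13.35 cal/g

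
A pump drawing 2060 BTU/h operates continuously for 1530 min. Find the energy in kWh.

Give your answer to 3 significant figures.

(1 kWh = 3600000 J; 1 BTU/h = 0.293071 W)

2060 BTU/h × 0.293071 → 603.726 W
1530 min × 60 → 91800 s
E = P × t = 603.726 W × 91800 s = 5.5422×10⁷ J
5.5422×10⁷ J ÷ (3600000 J/kWh) = 15.395 kWh

15.4 kWh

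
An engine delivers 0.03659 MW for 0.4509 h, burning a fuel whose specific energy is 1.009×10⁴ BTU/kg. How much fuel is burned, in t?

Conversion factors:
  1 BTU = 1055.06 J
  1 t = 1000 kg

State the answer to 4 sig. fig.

0.005579 t

0.03659 MW → 36590 W
0.4509 h → 1623.24 s
E = P × t = 36590 × 1623.24 = 5.93944×10⁷ J
1.009×10⁴ BTU/kg → 1.06456×10⁷ J/kg
m = E / e_s = 5.93944×10⁷ / 1.06456×10⁷ = 5.57924 kg
In t: 5.57924 / 1000 = 0.00557924 t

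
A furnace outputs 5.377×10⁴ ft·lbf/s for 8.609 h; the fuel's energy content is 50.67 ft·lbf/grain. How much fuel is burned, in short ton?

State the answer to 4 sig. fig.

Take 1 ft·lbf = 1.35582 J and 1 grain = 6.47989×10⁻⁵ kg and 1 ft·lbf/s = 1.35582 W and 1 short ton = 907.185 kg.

2.349 short ton

5.377×10⁴ ft·lbf/s → 72902.4 W
8.609 h → 30992.4 s
E = P × t = 72902.4 × 30992.4 = 2.25942×10⁹ J
50.67 ft·lbf/grain → 1.06019×10⁶ J/kg
m = E / e_s = 2.25942×10⁹ / 1.06019×10⁶ = 2131.15 kg
In short ton: 2131.15 / 907.185 = 2.34919 short ton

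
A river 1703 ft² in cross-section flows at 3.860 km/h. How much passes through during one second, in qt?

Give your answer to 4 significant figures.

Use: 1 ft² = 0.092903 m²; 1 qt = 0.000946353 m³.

1.793×10⁵ qt

3.860 km/h × (1/3.6) = 1.07222 m/s
1703 ft² × 0.092903 = 158.214 m²
V = v × A × t = 1.07222 m/s × 158.214 m² × 1 s = 169.64 m³
169.64 m³ ÷ (0.000946353 m³/qt) = 179257 qt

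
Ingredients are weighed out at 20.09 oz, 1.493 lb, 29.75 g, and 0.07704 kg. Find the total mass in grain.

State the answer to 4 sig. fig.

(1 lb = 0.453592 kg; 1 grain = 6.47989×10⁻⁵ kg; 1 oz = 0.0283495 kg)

2.089×10⁴ grain

20.09 oz × 0.0283495 = 0.569541 kg
1.493 lb × 0.453592 = 0.677213 kg
29.75 g × 0.001 = 0.02975 kg
0.07704 kg (already kg)
Total: 0.569541 + 0.677213 + 0.02975 + 0.07704 = 1.35354 kg
In grain: 1.35354 / 6.47989×10⁻⁵ = 20888.3 grain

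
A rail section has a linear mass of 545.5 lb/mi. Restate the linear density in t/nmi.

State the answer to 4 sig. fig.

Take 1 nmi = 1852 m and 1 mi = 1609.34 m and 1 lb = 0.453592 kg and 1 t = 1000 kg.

0.2847 t/nmi

545.5 lb/mi × 0.453592 kg/lb ÷ 1609.34 m/mi = 0.153749 kg/m
0.153749 kg/m ÷ 1000 kg/t × 1852 m/nmi = 0.284743 t/nmi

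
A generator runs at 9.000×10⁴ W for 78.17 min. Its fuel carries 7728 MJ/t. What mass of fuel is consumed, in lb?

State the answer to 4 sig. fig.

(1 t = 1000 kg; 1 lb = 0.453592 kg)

120.4 lb

78.17 min → 4690.2 s
E = P × t = 90000 × 4690.2 = 4.22118×10⁸ J
7728 MJ/t → 7.728×10⁶ J/kg
m = E / e_s = 4.22118×10⁸ / 7.728×10⁶ = 54.6219 kg
In lb: 54.6219 / 0.453592 = 120.421 lb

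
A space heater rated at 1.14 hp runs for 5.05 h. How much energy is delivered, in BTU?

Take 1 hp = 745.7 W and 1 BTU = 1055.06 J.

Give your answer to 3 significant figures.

1.14 hp × 745.7 → 850.098 W
5.05 h × 3600 → 18180 s
E = P × t = 850.098 W × 18180 s = 1.54548×10⁷ J
1.54548×10⁷ J ÷ (1055.06 J/BTU) = 14648.3 BTU

1.46×10⁴ BTU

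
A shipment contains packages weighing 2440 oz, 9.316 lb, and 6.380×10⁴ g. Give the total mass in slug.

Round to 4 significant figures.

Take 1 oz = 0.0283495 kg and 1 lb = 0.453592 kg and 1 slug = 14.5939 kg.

9.401 slug

2440 oz × 0.0283495 → 69.1728 kg
9.316 lb × 0.453592 → 4.22566 kg
6.380×10⁴ g × 0.001 → 63.8 kg
Sum: 69.1728 + 4.22566 + 63.8 = 137.198 kg
In slug: 137.198 / 14.5939 = 9.40105 slug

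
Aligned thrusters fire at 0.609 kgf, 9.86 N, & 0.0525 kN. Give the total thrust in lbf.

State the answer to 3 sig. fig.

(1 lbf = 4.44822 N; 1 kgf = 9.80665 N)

0.609 kgf × 9.80665 = 5.97225 N
9.86 N (already N)
0.0525 kN × 1000 = 52.5 N
Combined: 5.97225 + 9.86 + 52.5 = 68.3322 N
In lbf: 68.3322 / 4.44822 = 15.3617 lbf

15.4 lbf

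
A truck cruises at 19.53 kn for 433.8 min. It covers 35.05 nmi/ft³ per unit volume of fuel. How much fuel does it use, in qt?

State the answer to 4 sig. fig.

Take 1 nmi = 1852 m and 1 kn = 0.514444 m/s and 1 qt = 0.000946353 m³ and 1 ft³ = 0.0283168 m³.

19.53 kn → 10.0471 m/s
433.8 min → 26028 s
d = v × t = 10.0471 × 26028 = 261506 m
35.05 nmi/ft³ → 2.29237×10⁶ m/m³
V = d / (distance per unit fuel) = 261506 / 2.29237×10⁶ = 0.114077 m³
In qt: 0.114077 / 0.000946353 = 120.544 qt

120.5 qt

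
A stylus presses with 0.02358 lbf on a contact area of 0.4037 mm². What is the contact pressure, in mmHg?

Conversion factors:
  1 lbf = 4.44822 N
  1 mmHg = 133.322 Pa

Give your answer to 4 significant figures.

1949 mmHg

0.02358 lbf × 4.44822 = 0.104889 N
0.4037 mm² × 10⁻⁶ = 4.037×10⁻⁷ m²
P = F / A = 0.104889 N / 4.037×10⁻⁷ m² = 259819 Pa
259819 Pa ÷ (133.322 Pa/mmHg) = 1948.81 mmHg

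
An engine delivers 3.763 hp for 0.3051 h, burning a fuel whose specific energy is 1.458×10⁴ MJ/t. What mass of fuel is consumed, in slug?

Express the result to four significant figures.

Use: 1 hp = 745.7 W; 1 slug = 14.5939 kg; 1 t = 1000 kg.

0.01448 slug

3.763 hp → 2806.07 W
0.3051 h → 1098.36 s
E = P × t = 2806.07 × 1098.36 = 3.08208×10⁶ J
1.458×10⁴ MJ/t → 1.458×10⁷ J/kg
m = E / e_s = 3.08208×10⁶ / 1.458×10⁷ = 0.211391 kg
In slug: 0.211391 / 14.5939 = 0.0144849 slug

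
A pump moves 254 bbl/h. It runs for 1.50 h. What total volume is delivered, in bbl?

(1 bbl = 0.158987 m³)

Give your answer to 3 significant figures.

381 bbl

254 bbl/h → 0.0112174 m³/s
1.50 h → 5400 s
V = Q × t = 0.0112174 × 5400 = 60.574 m³
In bbl: 60.574 / 0.158987 = 381 bbl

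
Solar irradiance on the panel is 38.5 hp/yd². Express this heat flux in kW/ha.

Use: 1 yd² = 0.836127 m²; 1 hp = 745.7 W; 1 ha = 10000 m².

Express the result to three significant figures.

38.5 hp/yd² × 745.7 W/hp ÷ 0.836127 m²/yd² = 34336.2 W/m²
34336.2 W/m² ÷ 1000 W/kW × 10000 m²/ha = 343362 kW/ha

3.43×10⁵ kW/ha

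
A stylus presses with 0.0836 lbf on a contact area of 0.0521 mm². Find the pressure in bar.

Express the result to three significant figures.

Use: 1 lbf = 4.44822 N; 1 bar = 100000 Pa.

71.4 bar

0.0836 lbf × 4.44822 = 0.371871 N
0.0521 mm² × 10⁻⁶ = 5.21×10⁻⁸ m²
P = F / A = 0.371871 N / 5.21×10⁻⁸ m² = 7.13764×10⁶ Pa
7.13764×10⁶ Pa ÷ (100000 Pa/bar) = 71.3764 bar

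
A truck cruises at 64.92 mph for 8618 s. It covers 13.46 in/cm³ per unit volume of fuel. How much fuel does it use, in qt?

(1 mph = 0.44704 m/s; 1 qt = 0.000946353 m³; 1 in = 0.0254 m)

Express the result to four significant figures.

773.0 qt

64.92 mph → 29.0218 m/s
d = v × t = 29.0218 × 8618 = 250110 m
13.46 in/cm³ → 341884 m/m³
V = d / (distance per unit fuel) = 250110 / 341884 = 0.731564 m³
In qt: 0.731564 / 0.000946353 = 773.035 qt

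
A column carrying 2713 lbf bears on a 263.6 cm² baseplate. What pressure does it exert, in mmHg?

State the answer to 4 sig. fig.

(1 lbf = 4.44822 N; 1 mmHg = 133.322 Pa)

3434 mmHg

2713 lbf × 4.44822 → 12068 N
263.6 cm² × 0.0001 → 0.02636 m²
P = F / A = 12068 N / 0.02636 m² = 457815 Pa
457815 Pa ÷ (133.322 Pa/mmHg) = 3433.9 mmHg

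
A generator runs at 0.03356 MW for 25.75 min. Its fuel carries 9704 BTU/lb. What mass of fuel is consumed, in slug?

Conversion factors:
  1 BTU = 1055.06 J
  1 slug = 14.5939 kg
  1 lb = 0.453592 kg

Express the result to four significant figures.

0.1574 slug

0.03356 MW → 33560 W
25.75 min → 1545 s
E = P × t = 33560 × 1545 = 5.18502×10⁷ J
9704 BTU/lb → 2.25716×10⁷ J/kg
m = E / e_s = 5.18502×10⁷ / 2.25716×10⁷ = 2.29714 kg
In slug: 2.29714 / 14.5939 = 0.157404 slug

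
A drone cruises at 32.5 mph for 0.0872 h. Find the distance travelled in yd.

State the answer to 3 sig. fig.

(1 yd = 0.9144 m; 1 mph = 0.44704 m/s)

32.5 mph × 0.44704 → 14.5288 m/s
0.0872 h × 3600 → 313.92 s
d = v × t = 14.5288 m/s × 313.92 s = 4560.88 m
4560.88 m ÷ (0.9144 m/yd) = 4987.84 yd

4990 yd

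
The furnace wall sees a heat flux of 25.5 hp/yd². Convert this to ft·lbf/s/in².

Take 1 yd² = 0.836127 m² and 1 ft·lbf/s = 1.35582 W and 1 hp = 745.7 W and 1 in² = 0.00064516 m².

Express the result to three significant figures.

25.5 hp/yd² × 745.7 W/hp ÷ 0.836127 m²/yd² = 22742.2 W/m²
22742.2 W/m² ÷ 1.35582 W/ft·lbf/s × 0.00064516 m²/in² = 10.8218 ft·lbf/s/in²

10.8 ft·lbf/s/in²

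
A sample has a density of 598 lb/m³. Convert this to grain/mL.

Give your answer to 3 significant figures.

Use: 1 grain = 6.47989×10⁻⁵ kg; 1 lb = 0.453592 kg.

4.19 grain/mL

598 lb/m³ × 0.453592 kg/lb = 271.248 kg/m³
271.248 kg/m³ ÷ 6.47989×10⁻⁵ kg/grain × 10⁻⁶ m³/mL = 4.186 grain/mL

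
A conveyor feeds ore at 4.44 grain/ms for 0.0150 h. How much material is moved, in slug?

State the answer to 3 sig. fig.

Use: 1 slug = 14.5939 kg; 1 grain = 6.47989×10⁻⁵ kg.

4.44 grain/ms → 0.287707 kg/s
0.0150 h → 54 s
m = ṁ × t = 0.287707 × 54 = 15.5362 kg
In slug: 15.5362 / 14.5939 = 1.06457 slug

1.06 slug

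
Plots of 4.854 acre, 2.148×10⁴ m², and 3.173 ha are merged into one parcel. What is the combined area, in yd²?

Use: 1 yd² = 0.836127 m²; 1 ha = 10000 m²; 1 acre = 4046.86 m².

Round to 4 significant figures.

4.854 acre × 4046.86 → 19643.5 m²
2.148×10⁴ m² (already m²)
3.173 ha × 10000 → 31730 m²
Sum: 19643.5 + 21480 + 31730 = 72853.5 m²
In yd²: 72853.5 / 0.836127 = 87132.1 yd²

8.713×10⁴ yd²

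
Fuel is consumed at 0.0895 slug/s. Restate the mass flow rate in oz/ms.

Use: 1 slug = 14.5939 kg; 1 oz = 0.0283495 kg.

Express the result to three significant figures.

0.0895 slug/s × 14.5939 kg/slug = 1.30615 kg/s
1.30615 kg/s ÷ 0.0283495 kg/oz × 0.001 s/ms = 0.0460731 oz/ms

0.0461 oz/ms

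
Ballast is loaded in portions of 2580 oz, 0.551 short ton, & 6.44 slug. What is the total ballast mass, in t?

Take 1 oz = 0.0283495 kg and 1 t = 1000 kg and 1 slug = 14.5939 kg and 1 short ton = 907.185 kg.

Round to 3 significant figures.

0.667 t

2580 oz × 0.0283495 → 73.1417 kg
0.551 short ton × 907.185 → 499.859 kg
6.44 slug × 14.5939 → 93.9847 kg
Combined: 73.1417 + 499.859 + 93.9847 = 666.985 kg
In t: 666.985 / 1000 = 0.666985 t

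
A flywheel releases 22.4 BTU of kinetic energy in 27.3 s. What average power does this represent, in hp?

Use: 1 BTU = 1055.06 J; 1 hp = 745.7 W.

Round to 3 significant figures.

22.4 BTU × 1055.06 → 23633.3 J
P = E / t = 23633.3 J / 27.3 s = 865.689 W
865.689 W ÷ (745.7 W/hp) = 1.16091 hp

1.16 hp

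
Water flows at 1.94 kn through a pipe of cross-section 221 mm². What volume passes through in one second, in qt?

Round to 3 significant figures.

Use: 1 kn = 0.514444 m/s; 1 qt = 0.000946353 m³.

0.233 qt

1.94 kn × 0.514444 → 0.998021 m/s
221 mm² × 10⁻⁶ → 2.21×10⁻⁴ m²
V = v × A × t = 0.998021 m/s × 2.21×10⁻⁴ m² × 1 s = 2.20563×10⁻⁴ m³
2.20563×10⁻⁴ m³ ÷ (0.000946353 m³/qt) = 0.233066 qt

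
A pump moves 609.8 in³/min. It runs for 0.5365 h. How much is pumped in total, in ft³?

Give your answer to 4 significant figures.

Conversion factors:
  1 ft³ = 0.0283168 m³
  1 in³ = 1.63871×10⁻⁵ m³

609.8 in³/min → 1.66548×10⁻⁴ m³/s
0.5365 h → 1931.4 s
V = Q × t = 1.66548×10⁻⁴ × 1931.4 = 0.321671 m³
In ft³: 0.321671 / 0.0283168 = 11.3597 ft³

11.36 ft³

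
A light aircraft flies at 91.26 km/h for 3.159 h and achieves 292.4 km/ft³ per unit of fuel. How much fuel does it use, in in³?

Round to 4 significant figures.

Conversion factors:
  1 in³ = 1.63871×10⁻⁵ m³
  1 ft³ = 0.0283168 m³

91.26 km/h → 25.35 m/s
3.159 h → 11372.4 s
d = v × t = 25.35 × 11372.4 = 288290 m
292.4 km/ft³ → 1.0326×10⁷ m/m³
V = d / (distance per unit fuel) = 288290 / 1.0326×10⁷ = 0.0279188 m³
In in³: 0.0279188 / 1.63871×10⁻⁵ = 1703.71 in³

1704 in³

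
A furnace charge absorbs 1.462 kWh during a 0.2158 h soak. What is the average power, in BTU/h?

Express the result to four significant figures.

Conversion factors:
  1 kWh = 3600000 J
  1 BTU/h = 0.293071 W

1.462 kWh × 3600000 = 5.2632×10⁶ J
0.2158 h × 3600 = 776.88 s
P = E / t = 5.2632×10⁶ J / 776.88 s = 6774.79 W
6774.79 W ÷ (0.293071 W/BTU/h) = 23116.5 BTU/h

2.312×10⁴ BTU/h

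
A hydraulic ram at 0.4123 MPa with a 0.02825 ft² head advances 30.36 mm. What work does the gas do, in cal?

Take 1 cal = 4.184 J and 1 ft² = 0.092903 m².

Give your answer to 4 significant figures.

7.852 cal

0.4123 MPa → 412300 Pa
0.02825 ft² → 0.00262451 m²
F = P × A = 412300 × 0.00262451 = 1082.09 N
30.36 mm → 0.03036 m
W = F × d = 1082.09 × 0.03036 = 32.8523 J
In cal: 32.8523 / 4.184 = 7.85189 cal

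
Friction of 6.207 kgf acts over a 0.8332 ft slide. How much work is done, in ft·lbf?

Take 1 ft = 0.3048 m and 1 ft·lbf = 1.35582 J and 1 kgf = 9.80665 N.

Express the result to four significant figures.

11.40 ft·lbf

6.207 kgf × 9.80665 → 60.8699 N
0.8332 ft × 0.3048 → 0.253959 m
W = F × d = 60.8699 N × 0.253959 m = 15.4585 J
15.4585 J ÷ (1.35582 J/ft·lbf) = 11.4016 ft·lbf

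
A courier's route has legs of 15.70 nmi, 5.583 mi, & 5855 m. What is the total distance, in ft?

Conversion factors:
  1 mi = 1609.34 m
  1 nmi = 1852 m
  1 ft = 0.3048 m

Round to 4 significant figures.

1.441×10⁵ ft

15.70 nmi × 1852 = 29076.4 m
5.583 mi × 1609.34 = 8984.95 m
5855 m (already m)
Total: 29076.4 + 8984.95 + 5855 = 43916.4 m
In ft: 43916.4 / 0.3048 = 144083 ft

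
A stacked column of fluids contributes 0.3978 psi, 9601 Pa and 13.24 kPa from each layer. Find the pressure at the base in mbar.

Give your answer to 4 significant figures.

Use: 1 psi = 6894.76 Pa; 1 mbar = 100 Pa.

0.3978 psi × 6894.76 → 2742.74 Pa
9601 Pa (already Pa)
13.24 kPa × 1000 → 13240 Pa
Sum: 2742.74 + 9601 + 13240 = 25583.7 Pa
In mbar: 25583.7 / 100 = 255.837 mbar

255.8 mbar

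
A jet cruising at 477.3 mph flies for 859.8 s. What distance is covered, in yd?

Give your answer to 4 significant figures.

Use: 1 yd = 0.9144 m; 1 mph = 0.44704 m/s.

2.006×10⁵ yd

477.3 mph × 0.44704 = 213.372 m/s
d = v × t = 213.372 m/s × 859.8 s = 183457 m
183457 m ÷ (0.9144 m/yd) = 200631 yd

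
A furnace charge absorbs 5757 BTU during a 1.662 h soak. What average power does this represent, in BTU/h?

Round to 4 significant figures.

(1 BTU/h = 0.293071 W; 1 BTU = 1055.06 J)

3464 BTU/h

5757 BTU × 1055.06 → 6.07398×10⁶ J
1.662 h × 3600 → 5983.2 s
P = E / t = 6.07398×10⁶ J / 5983.2 s = 1015.17 W
1015.17 W ÷ (0.293071 W/BTU/h) = 3463.9 BTU/h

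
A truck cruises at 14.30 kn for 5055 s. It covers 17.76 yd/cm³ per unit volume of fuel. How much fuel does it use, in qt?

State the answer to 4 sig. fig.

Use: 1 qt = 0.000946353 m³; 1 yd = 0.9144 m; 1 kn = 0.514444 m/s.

14.30 kn → 7.35655 m/s
d = v × t = 7.35655 × 5055 = 37187.4 m
17.76 yd/cm³ → 1.62397×10⁷ m/m³
V = d / (distance per unit fuel) = 37187.4 / 1.62397×10⁷ = 0.00228991 m³
In qt: 0.00228991 / 0.000946353 = 2.41972 qt

2.420 qt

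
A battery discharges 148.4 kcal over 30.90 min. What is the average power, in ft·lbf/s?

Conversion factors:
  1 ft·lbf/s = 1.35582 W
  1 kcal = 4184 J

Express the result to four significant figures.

148.4 kcal × 4184 = 620906 J
30.90 min × 60 = 1854 s
P = E / t = 620906 J / 1854 s = 334.901 W
334.901 W ÷ (1.35582 W/ft·lbf/s) = 247.01 ft·lbf/s

247.0 ft·lbf/s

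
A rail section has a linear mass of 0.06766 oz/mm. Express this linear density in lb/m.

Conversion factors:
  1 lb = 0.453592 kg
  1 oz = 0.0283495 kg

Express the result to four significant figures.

4.229 lb/m

0.06766 oz/mm × 0.0283495 kg/oz ÷ 0.001 m/mm = 1.91813 kg/m
1.91813 kg/m ÷ 0.453592 kg/lb = 4.22876 lb/m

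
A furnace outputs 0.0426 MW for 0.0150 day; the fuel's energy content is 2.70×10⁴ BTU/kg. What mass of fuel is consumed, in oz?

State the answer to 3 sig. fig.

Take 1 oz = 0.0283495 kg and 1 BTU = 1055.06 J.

68.4 oz

0.0426 MW → 42600 W
0.0150 day → 1296 s
E = P × t = 42600 × 1296 = 5.52096×10⁷ J
2.70×10⁴ BTU/kg → 2.84866×10⁷ J/kg
m = E / e_s = 5.52096×10⁷ / 2.84866×10⁷ = 1.93809 kg
In oz: 1.93809 / 0.0283495 = 68.3642 oz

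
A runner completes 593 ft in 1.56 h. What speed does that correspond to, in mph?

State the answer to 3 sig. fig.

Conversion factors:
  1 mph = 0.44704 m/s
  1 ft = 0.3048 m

593 ft × 0.3048 → 180.746 m
1.56 h × 3600 → 5616 s
v = d / t = 180.746 m / 5616 s = 0.0321841 m/s
0.0321841 m/s ÷ (0.44704 m/s/mph) = 0.0719938 mph

0.0720 mph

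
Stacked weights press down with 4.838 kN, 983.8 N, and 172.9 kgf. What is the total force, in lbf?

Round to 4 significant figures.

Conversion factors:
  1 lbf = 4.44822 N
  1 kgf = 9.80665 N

4.838 kN × 1000 = 4838 N
983.8 N (already N)
172.9 kgf × 9.80665 = 1695.57 N
Total: 4838 + 983.8 + 1695.57 = 7517.37 N
In lbf: 7517.37 / 4.44822 = 1689.97 lbf

1690 lbf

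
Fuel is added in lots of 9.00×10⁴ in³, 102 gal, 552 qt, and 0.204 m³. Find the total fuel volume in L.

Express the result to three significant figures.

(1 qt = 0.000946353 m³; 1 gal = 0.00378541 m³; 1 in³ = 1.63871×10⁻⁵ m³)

9.00×10⁴ in³ × 1.63871×10⁻⁵ → 1.47484 m³
102 gal × 0.00378541 → 0.386112 m³
552 qt × 0.000946353 → 0.522387 m³
0.204 m³ (already m³)
Sum: 1.47484 + 0.386112 + 0.522387 + 0.204 = 2.58734 m³
In L: 2.58734 / 0.001 = 2587.34 L

2590 L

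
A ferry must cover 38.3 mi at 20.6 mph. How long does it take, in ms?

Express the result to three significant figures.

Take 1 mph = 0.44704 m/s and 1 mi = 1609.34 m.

38.3 mi × 1609.34 = 61637.7 m
20.6 mph × 0.44704 = 9.20902 m/s
t = d / v = 61637.7 m / 9.20902 m/s = 6693.19 s
6693.19 s ÷ (0.001 s/ms) = 6.69319×10⁶ ms

6.69×10⁶ ms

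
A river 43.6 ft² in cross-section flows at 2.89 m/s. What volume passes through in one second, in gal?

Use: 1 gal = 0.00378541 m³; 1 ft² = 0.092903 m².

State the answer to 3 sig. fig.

3090 gal

43.6 ft² × 0.092903 = 4.05057 m²
V = v × A × t = 2.89 m/s × 4.05057 m² × 1 s = 11.7061 m³
11.7061 m³ ÷ (0.00378541 m³/gal) = 3092.43 gal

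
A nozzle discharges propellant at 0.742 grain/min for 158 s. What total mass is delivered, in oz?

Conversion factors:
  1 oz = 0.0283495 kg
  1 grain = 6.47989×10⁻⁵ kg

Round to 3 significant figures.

0.742 grain/min → 8.01346×10⁻⁷ kg/s
m = ṁ × t = 8.01346×10⁻⁷ × 158 = 1.26613×10⁻⁴ kg
In oz: 1.26613×10⁻⁴ / 0.0283495 = 0.00446615 oz

0.00447 oz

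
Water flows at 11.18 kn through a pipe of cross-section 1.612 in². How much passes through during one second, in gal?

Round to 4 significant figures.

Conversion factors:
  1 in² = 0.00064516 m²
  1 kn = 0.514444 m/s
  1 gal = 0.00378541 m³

11.18 kn × 0.514444 → 5.75148 m/s
1.612 in² × 0.00064516 → 0.00104 m²
V = v × A × t = 5.75148 m/s × 0.00104 m² × 1 s = 0.00598154 m³
0.00598154 m³ ÷ (0.00378541 m³/gal) = 1.58016 gal

1.580 gal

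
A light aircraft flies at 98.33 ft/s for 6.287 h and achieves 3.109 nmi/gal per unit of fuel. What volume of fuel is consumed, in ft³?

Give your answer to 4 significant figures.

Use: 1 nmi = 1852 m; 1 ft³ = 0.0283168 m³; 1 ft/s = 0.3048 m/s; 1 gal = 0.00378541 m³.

98.33 ft/s → 29.971 m/s
6.287 h → 22633.2 s
d = v × t = 29.971 × 22633.2 = 678340 m
3.109 nmi/gal → 1.52107×10⁶ m/m³
V = d / (distance per unit fuel) = 678340 / 1.52107×10⁶ = 0.445962 m³
In ft³: 0.445962 / 0.0283168 = 15.749 ft³

15.75 ft³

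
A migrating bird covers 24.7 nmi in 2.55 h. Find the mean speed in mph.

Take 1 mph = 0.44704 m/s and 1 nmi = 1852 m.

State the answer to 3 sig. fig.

11.1 mph

24.7 nmi × 1852 = 45744.4 m
2.55 h × 3600 = 9180 s
v = d / t = 45744.4 m / 9180 s = 4.98305 m/s
4.98305 m/s ÷ (0.44704 m/s/mph) = 11.1468 mph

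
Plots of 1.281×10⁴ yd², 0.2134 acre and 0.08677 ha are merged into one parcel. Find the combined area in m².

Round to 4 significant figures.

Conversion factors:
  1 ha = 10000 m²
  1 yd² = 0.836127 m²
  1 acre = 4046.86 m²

1.281×10⁴ yd² × 0.836127 = 10710.8 m²
0.2134 acre × 4046.86 = 863.6 m²
0.08677 ha × 10000 = 867.7 m²
Sum: 10710.8 + 863.6 + 867.7 = 12442.1 m²

1.244×10⁴ m²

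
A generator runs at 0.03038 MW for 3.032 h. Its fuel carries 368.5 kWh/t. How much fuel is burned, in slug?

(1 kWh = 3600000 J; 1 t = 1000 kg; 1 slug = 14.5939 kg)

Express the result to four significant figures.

0.03038 MW → 30380 W
3.032 h → 10915.2 s
E = P × t = 30380 × 10915.2 = 3.31604×10⁸ J
368.5 kWh/t → 1.3266×10⁶ J/kg
m = E / e_s = 3.31604×10⁸ / 1.3266×10⁶ = 249.965 kg
In slug: 249.965 / 14.5939 = 17.128 slug

17.13 slug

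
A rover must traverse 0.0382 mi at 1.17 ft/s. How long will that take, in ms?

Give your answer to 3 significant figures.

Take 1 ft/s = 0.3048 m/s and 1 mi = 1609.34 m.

1.72×10⁵ ms

0.0382 mi × 1609.34 = 61.4768 m
1.17 ft/s × 0.3048 = 0.356616 m/s
t = d / v = 61.4768 m / 0.356616 m/s = 172.389 s
172.389 s ÷ (0.001 s/ms) = 172389 ms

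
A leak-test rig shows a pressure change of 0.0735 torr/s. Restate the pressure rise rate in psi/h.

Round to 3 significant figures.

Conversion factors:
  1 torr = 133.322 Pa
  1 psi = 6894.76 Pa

0.0735 torr/s × 133.322 Pa/torr = 9.79917 Pa/s
9.79917 Pa/s ÷ 6894.76 Pa/psi × 3600 s/h = 5.1165 psi/h

5.12 psi/h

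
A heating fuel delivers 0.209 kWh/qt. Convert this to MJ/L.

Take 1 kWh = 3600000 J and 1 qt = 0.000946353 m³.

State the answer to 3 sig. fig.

0.795 MJ/L

0.209 kWh/qt × 3600000 J/kWh ÷ 0.000946353 m³/qt = 7.95052×10⁸ J/m³
7.95052×10⁸ J/m³ ÷ 1000000 J/MJ × 0.001 m³/L = 0.795052 MJ/L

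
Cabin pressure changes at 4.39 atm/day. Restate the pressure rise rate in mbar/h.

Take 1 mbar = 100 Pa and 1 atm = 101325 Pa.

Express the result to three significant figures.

4.39 atm/day × 101325 Pa/atm ÷ 86400 s/day = 5.14834 Pa/s
5.14834 Pa/s ÷ 100 Pa/mbar × 3600 s/h = 185.34 mbar/h

185 mbar/h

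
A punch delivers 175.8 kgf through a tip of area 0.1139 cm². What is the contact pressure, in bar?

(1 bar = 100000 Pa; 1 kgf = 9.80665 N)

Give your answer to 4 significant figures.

175.8 kgf × 9.80665 → 1724.01 N
0.1139 cm² × 0.0001 → 1.139×10⁻⁵ m²
P = F / A = 1724.01 N / 1.139×10⁻⁵ m² = 1.51362×10⁸ Pa
1.51362×10⁸ Pa ÷ (100000 Pa/bar) = 1513.62 bar

1514 bar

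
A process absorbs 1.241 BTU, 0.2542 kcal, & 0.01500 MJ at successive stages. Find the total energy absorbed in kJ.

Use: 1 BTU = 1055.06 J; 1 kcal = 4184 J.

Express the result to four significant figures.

1.241 BTU × 1055.06 = 1309.33 J
0.2542 kcal × 4184 = 1063.57 J
0.01500 MJ × 1000000 = 15000 J
Combined: 1309.33 + 1063.57 + 15000 = 17372.9 J
In kJ: 17372.9 / 1000 = 17.3729 kJ

17.37 kJ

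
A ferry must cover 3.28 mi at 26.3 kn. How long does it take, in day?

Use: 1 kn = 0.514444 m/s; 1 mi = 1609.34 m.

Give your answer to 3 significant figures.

3.28 mi × 1609.34 → 5278.64 m
26.3 kn × 0.514444 → 13.5299 m/s
t = d / v = 5278.64 m / 13.5299 m/s = 390.146 s
390.146 s ÷ (86400 s/day) = 0.00451558 day

0.00452 day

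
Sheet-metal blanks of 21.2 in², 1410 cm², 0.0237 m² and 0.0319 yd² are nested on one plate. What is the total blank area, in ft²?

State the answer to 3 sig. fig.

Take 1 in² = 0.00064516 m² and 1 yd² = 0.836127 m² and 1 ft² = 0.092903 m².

2.21 ft²

21.2 in² × 0.00064516 = 0.0136774 m²
1410 cm² × 0.0001 = 0.141 m²
0.0237 m² (already m²)
0.0319 yd² × 0.836127 = 0.0266725 m²
Combined: 0.0136774 + 0.141 + 0.0237 + 0.0266725 = 0.20505 m²
In ft²: 0.20505 / 0.092903 = 2.20714 ft²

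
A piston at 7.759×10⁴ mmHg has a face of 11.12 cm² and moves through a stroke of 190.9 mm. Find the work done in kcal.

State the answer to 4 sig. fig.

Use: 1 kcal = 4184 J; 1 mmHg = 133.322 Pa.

0.5248 kcal

7.759×10⁴ mmHg → 1.03445×10⁷ Pa
11.12 cm² → 0.001112 m²
F = P × A = 1.03445×10⁷ × 0.001112 = 11503.1 N
190.9 mm → 0.1909 m
W = F × d = 11503.1 × 0.1909 = 2195.94 J
In kcal: 2195.94 / 4184 = 0.524842 kcal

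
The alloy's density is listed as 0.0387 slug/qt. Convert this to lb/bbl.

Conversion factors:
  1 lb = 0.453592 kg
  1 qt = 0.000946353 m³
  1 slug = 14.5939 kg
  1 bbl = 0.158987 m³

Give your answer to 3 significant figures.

0.0387 slug/qt × 14.5939 kg/slug ÷ 0.000946353 m³/qt = 596.8 kg/m³
596.8 kg/m³ ÷ 0.453592 kg/lb × 0.158987 m³/bbl = 209.182 lb/bbl

209 lb/bbl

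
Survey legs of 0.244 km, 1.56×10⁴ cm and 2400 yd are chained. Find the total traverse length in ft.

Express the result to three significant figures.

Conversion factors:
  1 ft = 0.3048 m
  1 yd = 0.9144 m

0.244 km × 1000 → 244 m
1.56×10⁴ cm × 0.01 → 156 m
2400 yd × 0.9144 → 2194.56 m
Combined: 244 + 156 + 2194.56 = 2594.56 m
In ft: 2594.56 / 0.3048 = 8512.34 ft

8510 ft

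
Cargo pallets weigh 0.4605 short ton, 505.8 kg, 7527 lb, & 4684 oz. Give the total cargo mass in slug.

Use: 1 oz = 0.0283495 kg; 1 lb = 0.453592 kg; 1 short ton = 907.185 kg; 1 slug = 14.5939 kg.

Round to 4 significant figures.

306.3 slug

0.4605 short ton × 907.185 = 417.759 kg
505.8 kg (already kg)
7527 lb × 0.453592 = 3414.19 kg
4684 oz × 0.0283495 = 132.789 kg
Total: 417.759 + 505.8 + 3414.19 + 132.789 = 4470.54 kg
In slug: 4470.54 / 14.5939 = 306.329 slug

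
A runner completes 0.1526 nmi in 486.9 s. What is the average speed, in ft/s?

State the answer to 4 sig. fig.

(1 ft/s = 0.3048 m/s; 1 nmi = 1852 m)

1.904 ft/s

0.1526 nmi × 1852 = 282.615 m
v = d / t = 282.615 m / 486.9 s = 0.580437 m/s
0.580437 m/s ÷ (0.3048 m/s/ft/s) = 1.90432 ft/s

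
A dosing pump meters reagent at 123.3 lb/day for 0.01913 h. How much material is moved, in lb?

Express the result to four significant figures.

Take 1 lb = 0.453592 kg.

123.3 lb/day → 6.47314×10⁻⁴ kg/s
0.01913 h → 68.868 s
m = ṁ × t = 6.47314×10⁻⁴ × 68.868 = 0.0445792 kg
In lb: 0.0445792 / 0.453592 = 0.0982804 lb

0.09828 lb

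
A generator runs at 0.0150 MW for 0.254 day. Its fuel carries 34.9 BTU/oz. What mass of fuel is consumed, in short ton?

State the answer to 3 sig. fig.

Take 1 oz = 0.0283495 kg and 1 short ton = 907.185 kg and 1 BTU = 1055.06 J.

0.0150 MW → 15000 W
0.254 day → 21945.6 s
E = P × t = 15000 × 21945.6 = 3.29184×10⁸ J
34.9 BTU/oz → 1.29884×10⁶ J/kg
m = E / e_s = 3.29184×10⁸ / 1.29884×10⁶ = 253.445 kg
In short ton: 253.445 / 907.185 = 0.279375 short ton

0.279 short ton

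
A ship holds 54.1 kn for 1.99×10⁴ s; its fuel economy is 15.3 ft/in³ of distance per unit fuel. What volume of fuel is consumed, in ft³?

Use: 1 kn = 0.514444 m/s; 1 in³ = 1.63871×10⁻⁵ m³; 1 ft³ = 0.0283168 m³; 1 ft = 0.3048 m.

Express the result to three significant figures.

54.1 kn → 27.8314 m/s
d = v × t = 27.8314 × 19900 = 553845 m
15.3 ft/in³ → 284580 m/m³
V = d / (distance per unit fuel) = 553845 / 284580 = 1.94618 m³
In ft³: 1.94618 / 0.0283168 = 68.7288 ft³

68.7 ft³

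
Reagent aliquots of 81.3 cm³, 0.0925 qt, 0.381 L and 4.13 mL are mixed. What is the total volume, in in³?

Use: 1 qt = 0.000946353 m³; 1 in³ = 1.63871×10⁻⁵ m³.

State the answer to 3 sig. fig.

81.3 cm³ × 10⁻⁶ = 8.13×10⁻⁵ m³
0.0925 qt × 0.000946353 = 8.75377×10⁻⁵ m³
0.381 L × 0.001 = 3.81×10⁻⁴ m³
4.13 mL × 10⁻⁶ = 4.13×10⁻⁶ m³
Sum: 8.13×10⁻⁵ + 8.75377×10⁻⁵ + 3.81×10⁻⁴ + 4.13×10⁻⁶ = 5.53968×10⁻⁴ m³
In in³: 5.53968×10⁻⁴ / 1.63871×10⁻⁵ = 33.8051 in³

33.8 in³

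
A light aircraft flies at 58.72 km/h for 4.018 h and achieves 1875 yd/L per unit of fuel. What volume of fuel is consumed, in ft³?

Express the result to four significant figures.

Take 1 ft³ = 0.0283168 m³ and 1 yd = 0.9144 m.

58.72 km/h → 16.3111 m/s
4.018 h → 14464.8 s
d = v × t = 16.3111 × 14464.8 = 235937 m
1875 yd/L → 1.7145×10⁶ m/m³
V = d / (distance per unit fuel) = 235937 / 1.7145×10⁶ = 0.137613 m³
In ft³: 0.137613 / 0.0283168 = 4.85977 ft³

4.860 ft³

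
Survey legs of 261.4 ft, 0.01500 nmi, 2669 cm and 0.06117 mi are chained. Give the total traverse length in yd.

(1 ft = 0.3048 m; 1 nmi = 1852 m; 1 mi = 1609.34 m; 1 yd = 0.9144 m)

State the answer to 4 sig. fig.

254.4 yd

261.4 ft × 0.3048 = 79.6747 m
0.01500 nmi × 1852 = 27.78 m
2669 cm × 0.01 = 26.69 m
0.06117 mi × 1609.34 = 98.4433 m
Combined: 79.6747 + 27.78 + 26.69 + 98.4433 = 232.588 m
In yd: 232.588 / 0.9144 = 254.361 yd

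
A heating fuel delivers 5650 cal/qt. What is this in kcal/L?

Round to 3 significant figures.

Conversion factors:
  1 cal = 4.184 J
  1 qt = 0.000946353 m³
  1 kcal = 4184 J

5.97 kcal/L

5650 cal/qt × 4.184 J/cal ÷ 0.000946353 m³/qt = 2.49797×10⁷ J/m³
2.49797×10⁷ J/m³ ÷ 4184 J/kcal × 0.001 m³/L = 5.97029 kcal/L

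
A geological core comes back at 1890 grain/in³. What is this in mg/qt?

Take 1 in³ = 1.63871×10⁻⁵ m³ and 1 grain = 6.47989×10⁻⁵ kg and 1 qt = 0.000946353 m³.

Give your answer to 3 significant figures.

7.07×10⁶ mg/qt

1890 grain/in³ × 6.47989×10⁻⁵ kg/grain ÷ 1.63871×10⁻⁵ m³/in³ = 7473.56 kg/m³
7473.56 kg/m³ ÷ 10⁻⁶ kg/mg × 0.000946353 m³/qt = 7.07263×10⁶ mg/qt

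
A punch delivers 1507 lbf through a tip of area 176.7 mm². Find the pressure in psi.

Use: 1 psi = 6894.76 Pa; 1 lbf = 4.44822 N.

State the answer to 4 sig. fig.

1507 lbf × 4.44822 → 6703.47 N
176.7 mm² × 10⁻⁶ → 1.767×10⁻⁴ m²
P = F / A = 6703.47 N / 1.767×10⁻⁴ m² = 3.7937×10⁷ Pa
3.7937×10⁷ Pa ÷ (6894.76 Pa/psi) = 5502.29 psi

5502 psi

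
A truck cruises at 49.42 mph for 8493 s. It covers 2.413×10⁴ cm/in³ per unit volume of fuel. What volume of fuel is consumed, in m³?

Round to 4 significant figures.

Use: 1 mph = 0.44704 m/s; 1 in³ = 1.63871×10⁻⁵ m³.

0.01274 m³

49.42 mph → 22.0927 m/s
d = v × t = 22.0927 × 8493 = 187633 m
2.413×10⁴ cm/in³ → 1.4725×10⁷ m/m³
V = d / (distance per unit fuel) = 187633 / 1.4725×10⁷ = 0.0127425 m³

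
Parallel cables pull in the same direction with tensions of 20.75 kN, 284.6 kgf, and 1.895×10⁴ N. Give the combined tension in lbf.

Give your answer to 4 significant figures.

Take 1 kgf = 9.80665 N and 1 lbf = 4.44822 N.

9552 lbf

20.75 kN × 1000 → 20750 N
284.6 kgf × 9.80665 → 2790.97 N
1.895×10⁴ N (already N)
Combined: 20750 + 2790.97 + 18950 = 42491 N
In lbf: 42491 / 4.44822 = 9552.36 lbf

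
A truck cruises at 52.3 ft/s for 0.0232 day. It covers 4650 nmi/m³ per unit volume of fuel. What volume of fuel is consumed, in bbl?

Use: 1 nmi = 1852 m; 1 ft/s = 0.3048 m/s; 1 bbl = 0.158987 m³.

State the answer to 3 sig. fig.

0.0233 bbl

52.3 ft/s → 15.941 m/s
0.0232 day → 2004.48 s
d = v × t = 15.941 × 2004.48 = 31953.4 m
4650 nmi/m³ → 8.6118×10⁶ m/m³
V = d / (distance per unit fuel) = 31953.4 / 8.6118×10⁶ = 0.00371042 m³
In bbl: 0.00371042 / 0.158987 = 0.0233379 bbl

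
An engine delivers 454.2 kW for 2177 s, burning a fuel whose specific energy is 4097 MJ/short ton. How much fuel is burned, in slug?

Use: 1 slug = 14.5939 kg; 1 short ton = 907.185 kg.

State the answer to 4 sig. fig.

454.2 kW → 454200 W
E = P × t = 454200 × 2177 = 9.88793×10⁸ J
4097 MJ/short ton → 4.51617×10⁶ J/kg
m = E / e_s = 9.88793×10⁸ / 4.51617×10⁶ = 218.945 kg
In slug: 218.945 / 14.5939 = 15.0025 slug

15.00 slug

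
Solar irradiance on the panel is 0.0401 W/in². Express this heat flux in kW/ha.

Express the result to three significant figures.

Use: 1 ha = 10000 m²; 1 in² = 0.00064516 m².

0.0401 W/in² ÷ 0.00064516 m²/in² = 62.1551 W/m²
62.1551 W/m² ÷ 1000 W/kW × 10000 m²/ha = 621.551 kW/ha

622 kW/ha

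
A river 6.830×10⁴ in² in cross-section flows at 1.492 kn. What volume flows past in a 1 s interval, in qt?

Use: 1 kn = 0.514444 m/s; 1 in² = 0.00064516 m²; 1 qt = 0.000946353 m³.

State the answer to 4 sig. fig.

3.574×10⁴ qt

1.492 kn × 0.514444 → 0.76755 m/s
6.830×10⁴ in² × 0.00064516 → 44.0644 m²
V = v × A × t = 0.76755 m/s × 44.0644 m² × 1 s = 33.8216 m³
33.8216 m³ ÷ (0.000946353 m³/qt) = 35738.9 qt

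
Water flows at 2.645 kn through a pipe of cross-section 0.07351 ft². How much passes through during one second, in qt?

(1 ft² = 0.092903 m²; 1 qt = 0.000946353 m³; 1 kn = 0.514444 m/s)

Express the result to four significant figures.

9.819 qt

2.645 kn × 0.514444 = 1.3607 m/s
0.07351 ft² × 0.092903 = 0.0068293 m²
V = v × A × t = 1.3607 m/s × 0.0068293 m² × 1 s = 0.00929263 m³
0.00929263 m³ ÷ (0.000946353 m³/qt) = 9.81941 qt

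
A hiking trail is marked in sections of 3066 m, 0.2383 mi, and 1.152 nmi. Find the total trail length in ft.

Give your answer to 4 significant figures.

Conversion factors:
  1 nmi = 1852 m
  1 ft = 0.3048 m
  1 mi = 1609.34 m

3066 m (already m)
0.2383 mi × 1609.34 = 383.506 m
1.152 nmi × 1852 = 2133.5 m
Total: 3066 + 383.506 + 2133.5 = 5583.01 m
In ft: 5583.01 / 0.3048 = 18317 ft

1.832×10⁴ ft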